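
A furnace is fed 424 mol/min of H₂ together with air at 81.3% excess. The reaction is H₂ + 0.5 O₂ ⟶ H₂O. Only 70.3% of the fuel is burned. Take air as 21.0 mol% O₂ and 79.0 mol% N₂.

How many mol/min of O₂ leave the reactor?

235 mol/min

Stoichiometric O₂ = 0.5 × 424 = 212 mol/min; O₂ fed = 212 × 1.813 = 384.4 mol/min.
N₂ fed = 384.4 × 79/21 = 1446 mol/min.
Fuel reacted = 0.703 × 424 → ξ = 298.1 mol/min.
Outlet (n = n₀ + ν ξ):
  H₂: 424 − 1(298.1) = 125.9
  O₂: 384.4 − 0.5(298.1) = 235.3
  N₂: 1446 (inert)
  H₂O: 0 + 1(298.1) = 298.1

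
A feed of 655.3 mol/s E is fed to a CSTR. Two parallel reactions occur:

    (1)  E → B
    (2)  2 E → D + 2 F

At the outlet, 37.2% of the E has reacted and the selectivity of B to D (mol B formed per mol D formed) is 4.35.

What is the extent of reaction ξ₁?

Conversion of E: E consumed = 0.372 × 655.3 = 243.8 mol/s = 1ξ₁ + 2ξ₂.
Selectivity: 1ξ₁ / (1ξ₂) = 4.35 → ξ₁ = 4.35 ξ₂.
Substitute: (1·4.35 + 2) ξ₂ = 243.8 → ξ₂ = 38.39 mol/s, ξ₁ = 167 mol/s.
Outlet amounts (n = n₀ + Σ ν·ξ):
  E: 655.3 − 1(167) − 2(38.39) = 411.5
  B: 0 + 1(167) = 167
  D: 0 + 1(38.39) = 38.39
  F: 0 + 2(38.39) = 76.78

ξ₁ = 167 mol/s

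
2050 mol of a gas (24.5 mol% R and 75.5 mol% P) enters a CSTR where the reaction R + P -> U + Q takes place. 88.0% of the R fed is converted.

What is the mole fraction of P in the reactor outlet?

0.539

R reacted = 0.88 × 502.2 = 442 mol; ν_R = −1, so ξ = 442/1 = 442 mol.
Outlet amounts (n = n₀ + ν ξ):
  R: 502.2 − 1(442) = 60.27
  P: 1548 − 1(442) = 1106
  U: 0 + 1(442) = 442
  Q: 0 + 1(442) = 442
Total out = 2050 mol; y_P = 1106 / 2050 = 0.5394.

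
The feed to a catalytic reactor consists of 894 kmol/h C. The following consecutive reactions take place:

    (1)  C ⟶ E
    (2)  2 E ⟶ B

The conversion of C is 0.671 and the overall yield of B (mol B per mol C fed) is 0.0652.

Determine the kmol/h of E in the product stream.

483 kmol/h

Conversion of C: C consumed = 1ξ₁ = 0.671 × 894 → ξ₁ = 599.9 kmol/h.
Yield of B: 1ξ₂ / 894 = 0.0652 → ξ₂ = 58.29 kmol/h.
Outlet amounts (n = n₀ + Σ ν·ξ):
  C: 894 − 1(599.9) = 294.1
  E: 0 + 1(599.9) − 2(58.29) = 483.3
  B: 0 + 1(58.29) = 58.29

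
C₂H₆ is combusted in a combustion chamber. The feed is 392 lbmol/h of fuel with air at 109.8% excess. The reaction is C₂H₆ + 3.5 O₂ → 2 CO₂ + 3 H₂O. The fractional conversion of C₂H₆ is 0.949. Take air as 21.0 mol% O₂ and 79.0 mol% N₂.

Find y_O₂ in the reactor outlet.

Stoichiometric O₂ = 3.5 × 392 = 1372 lbmol/h; O₂ fed = 1372 × 2.098 = 2878 lbmol/h.
N₂ fed = 2878 × 79/21 = 10830 lbmol/h.
Fuel reacted = 0.949 × 392 → ξ = 372 lbmol/h.
Outlet (n = n₀ + ν ξ):
  C₂H₆: 392 − 1(372) = 19.99
  O₂: 2878 − 3.5(372) = 1576
  N₂: 10830 (inert)
  CO₂: 0 + 2(372) = 744
  H₂O: 0 + 3(372) = 1116
Total out = 14280 lbmol/h; y_O₂ = 1576 / 14280 = 0.1104.

0.11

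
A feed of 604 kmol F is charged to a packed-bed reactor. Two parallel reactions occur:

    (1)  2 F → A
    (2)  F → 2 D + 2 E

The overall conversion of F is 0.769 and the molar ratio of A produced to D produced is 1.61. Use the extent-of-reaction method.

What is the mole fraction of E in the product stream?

Conversion of F: F consumed = 0.769 × 604 = 464.5 kmol = 2ξ₁ + 1ξ₂.
Selectivity: 1ξ₁ / (2ξ₂) = 1.61 → ξ₁ = 3.22 ξ₂.
Substitute: (2·3.22 + 1) ξ₂ = 464.5 → ξ₂ = 62.43 kmol, ξ₁ = 201 kmol.
Outlet amounts (n = n₀ + Σ ν·ξ):
  F: 604 − 2(201) − 1(62.43) = 139.5
  A: 0 + 1(201) = 201
  D: 0 + 2(62.43) = 124.9
  E: 0 + 2(62.43) = 124.9
Total out = 590.3 kmol; y_E = 124.9 / 590.3 = 0.2115.

0.212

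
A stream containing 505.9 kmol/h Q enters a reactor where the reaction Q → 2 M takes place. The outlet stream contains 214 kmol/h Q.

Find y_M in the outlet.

For Q: n = n₀ − 1ξ → 214 = 505.9 − 1ξ, giving ξ = 291.9 kmol/h.
Outlet amounts (n = n₀ + ν ξ):
  Q: 505.9 − 1(291.9) = 214
  M: 0 + 2(291.9) = 583.8
Total out = 797.8 kmol/h; y_M = 583.8 / 797.8 = 0.7318.

0.732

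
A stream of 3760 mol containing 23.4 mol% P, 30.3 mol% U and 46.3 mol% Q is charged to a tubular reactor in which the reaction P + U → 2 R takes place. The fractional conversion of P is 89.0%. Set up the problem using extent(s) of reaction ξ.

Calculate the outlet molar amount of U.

P reacted = 0.89 × 879.8 = 783.1 mol; ν_P = −1, so ξ = 783.1/1 = 783.1 mol.
Outlet amounts (n = n₀ + ν ξ):
  P: 879.8 − 1(783.1) = 96.78
  U: 1139 − 1(783.1) = 356.2
  R: 0 + 2(783.1) = 1566
  Q: 1741 (inert)

356 mol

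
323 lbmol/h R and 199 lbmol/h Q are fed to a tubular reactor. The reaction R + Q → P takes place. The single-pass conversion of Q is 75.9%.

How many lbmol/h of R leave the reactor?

Q reacted = 0.759 × 199 = 151 lbmol/h; ν_Q = −1, so ξ = 151/1 = 151 lbmol/h.
Outlet amounts (n = n₀ + ν ξ):
  R: 323 − 1(151) = 172
  Q: 199 − 1(151) = 47.96
  P: 0 + 1(151) = 151

172 lbmol/h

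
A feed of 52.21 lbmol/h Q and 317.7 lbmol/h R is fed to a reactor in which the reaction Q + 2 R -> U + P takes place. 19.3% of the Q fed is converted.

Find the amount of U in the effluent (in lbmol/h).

Q reacted = 0.193 × 52.21 = 10.08 lbmol/h; ν_Q = −1, so ξ = 10.08/1 = 10.08 lbmol/h.
Outlet amounts (n = n₀ + ν ξ):
  Q: 52.21 − 1(10.08) = 42.13
  R: 317.7 − 2(10.08) = 297.5
  U: 0 + 1(10.08) = 10.08
  P: 0 + 1(10.08) = 10.08

10.1 lbmol/h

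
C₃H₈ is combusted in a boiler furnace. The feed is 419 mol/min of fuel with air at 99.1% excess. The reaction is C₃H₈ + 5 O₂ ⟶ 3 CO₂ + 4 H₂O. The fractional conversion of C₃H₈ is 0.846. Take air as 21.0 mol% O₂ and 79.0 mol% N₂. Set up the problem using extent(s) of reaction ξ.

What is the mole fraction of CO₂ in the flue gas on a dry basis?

0.0553

Stoichiometric O₂ = 5 × 419 = 2095 mol/min; O₂ fed = 2095 × 1.991 = 4171 mol/min.
N₂ fed = 4171 × 79/21 = 15690 mol/min.
Fuel reacted = 0.846 × 419 → ξ = 354.5 mol/min.
Outlet (n = n₀ + ν ξ):
  C₃H₈: 419 − 1(354.5) = 64.53
  O₂: 4171 − 5(354.5) = 2399
  N₂: 15690 (inert)
  CO₂: 0 + 3(354.5) = 1063
  H₂O: 0 + 4(354.5) = 1418
Dry total = 19220 mol/min; y_CO₂ (dry) = 1063 / 19220 = 0.05533.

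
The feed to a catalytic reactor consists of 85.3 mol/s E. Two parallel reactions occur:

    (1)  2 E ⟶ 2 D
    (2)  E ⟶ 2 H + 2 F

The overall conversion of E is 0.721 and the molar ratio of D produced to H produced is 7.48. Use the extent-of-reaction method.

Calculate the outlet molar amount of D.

Conversion of E: E consumed = 0.721 × 85.3 = 61.5 mol/s = 2ξ₁ + 1ξ₂.
Selectivity: 2ξ₁ / (2ξ₂) = 7.48 → ξ₁ = 7.48 ξ₂.
Substitute: (2·7.48 + 1) ξ₂ = 61.5 → ξ₂ = 3.853 mol/s, ξ₁ = 28.82 mol/s.
Outlet amounts (n = n₀ + Σ ν·ξ):
  E: 85.3 − 2(28.82) − 1(3.853) = 23.8
  D: 0 + 2(28.82) = 57.65
  H: 0 + 2(3.853) = 7.707
  F: 0 + 2(3.853) = 7.707

57.6 mol/s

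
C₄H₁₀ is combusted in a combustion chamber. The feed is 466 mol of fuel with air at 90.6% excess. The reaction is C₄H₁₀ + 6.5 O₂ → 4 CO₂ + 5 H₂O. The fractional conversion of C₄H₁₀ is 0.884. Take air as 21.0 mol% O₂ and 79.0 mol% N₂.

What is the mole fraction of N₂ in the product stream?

0.76

Stoichiometric O₂ = 6.5 × 466 = 3029 mol; O₂ fed = 3029 × 1.906 = 5773 mol.
N₂ fed = 5773 × 79/21 = 21720 mol.
Fuel reacted = 0.884 × 466 → ξ = 411.9 mol.
Outlet (n = n₀ + ν ξ):
  C₄H₁₀: 466 − 1(411.9) = 54.06
  O₂: 5773 − 6.5(411.9) = 3096
  N₂: 21720 (inert)
  CO₂: 0 + 4(411.9) = 1648
  H₂O: 0 + 5(411.9) = 2060
Total out = 28580 mol; y_N₂ = 21720 / 28580 = 0.76.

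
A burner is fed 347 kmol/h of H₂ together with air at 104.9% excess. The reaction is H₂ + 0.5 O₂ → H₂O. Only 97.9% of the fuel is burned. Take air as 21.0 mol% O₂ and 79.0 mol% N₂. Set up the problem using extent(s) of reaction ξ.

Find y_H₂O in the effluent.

0.182

Stoichiometric O₂ = 0.5 × 347 = 173.5 kmol/h; O₂ fed = 173.5 × 2.049 = 355.5 kmol/h.
N₂ fed = 355.5 × 79/21 = 1337 kmol/h.
Fuel reacted = 0.979 × 347 → ξ = 339.7 kmol/h.
Outlet (n = n₀ + ν ξ):
  H₂: 347 − 1(339.7) = 7.287
  O₂: 355.5 − 0.5(339.7) = 185.6
  N₂: 1337 (inert)
  H₂O: 0 + 1(339.7) = 339.7
Total out = 1870 kmol/h; y_H₂O = 339.7 / 1870 = 0.1817.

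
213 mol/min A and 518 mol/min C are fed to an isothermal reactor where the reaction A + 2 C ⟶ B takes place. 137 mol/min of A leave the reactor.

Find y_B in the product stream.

For A: n = n₀ − 1ξ → 137 = 213 − 1ξ, giving ξ = 76 mol/min.
Outlet amounts (n = n₀ + ν ξ):
  A: 213 − 1(76) = 137
  C: 518 − 2(76) = 366
  B: 0 + 1(76) = 76
Total out = 579 mol/min; y_B = 76 / 579 = 0.1313.

0.131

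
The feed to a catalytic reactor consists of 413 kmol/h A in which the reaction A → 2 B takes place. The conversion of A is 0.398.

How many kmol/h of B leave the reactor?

A reacted = 0.398 × 413 = 164.4 kmol/h; ν_A = −1, so ξ = 164.4/1 = 164.4 kmol/h.
Outlet amounts (n = n₀ + ν ξ):
  A: 413 − 1(164.4) = 248.6
  B: 0 + 2(164.4) = 328.7

329 kmol/h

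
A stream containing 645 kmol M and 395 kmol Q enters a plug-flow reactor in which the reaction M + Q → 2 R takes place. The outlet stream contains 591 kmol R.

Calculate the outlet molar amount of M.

350 kmol

For R: n = n₀ + 2ξ → 591 = 0 + 2ξ, giving ξ = 295.5 kmol.
Outlet amounts (n = n₀ + ν ξ):
  M: 645 − 1(295.5) = 349.5
  Q: 395 − 1(295.5) = 99.5
  R: 0 + 2(295.5) = 591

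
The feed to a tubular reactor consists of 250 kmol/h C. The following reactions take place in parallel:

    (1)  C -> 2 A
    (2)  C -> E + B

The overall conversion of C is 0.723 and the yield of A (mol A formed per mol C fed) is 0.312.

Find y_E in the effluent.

Yield of A: 2ξ₁ / 250 = 0.312 → ξ₁ = 39 kmol/h.
Conversion of C: 1ξ₁ + 1ξ₂ = 0.723 × 250 = 180.8 → ξ₂ = 141.8 kmol/h.
Outlet amounts (n = n₀ + Σ ν·ξ):
  C: 250 − 1(39) − 1(141.8) = 69.25
  A: 0 + 2(39) = 78
  E: 0 + 1(141.8) = 141.8
  B: 0 + 1(141.8) = 141.8
Total out = 430.8 kmol/h; y_E = 141.8 / 430.8 = 0.3291.

0.329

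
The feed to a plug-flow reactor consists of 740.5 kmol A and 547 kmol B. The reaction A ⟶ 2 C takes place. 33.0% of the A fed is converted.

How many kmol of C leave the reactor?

489 kmol

A reacted = 0.33 × 740.5 = 244.4 kmol; ν_A = −1, so ξ = 244.4/1 = 244.4 kmol.
Outlet amounts (n = n₀ + ν ξ):
  A: 740.5 − 1(244.4) = 496.1
  C: 0 + 2(244.4) = 488.7
  B: 547 (inert)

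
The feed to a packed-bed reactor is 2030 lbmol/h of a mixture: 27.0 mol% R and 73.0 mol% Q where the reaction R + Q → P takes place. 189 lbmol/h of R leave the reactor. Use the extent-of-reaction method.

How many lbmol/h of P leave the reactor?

For R: n = n₀ − 1ξ → 189 = 548.1 − 1ξ, giving ξ = 359.1 lbmol/h.
Outlet amounts (n = n₀ + ν ξ):
  R: 548.1 − 1(359.1) = 189
  Q: 1482 − 1(359.1) = 1123
  P: 0 + 1(359.1) = 359.1

359 lbmol/h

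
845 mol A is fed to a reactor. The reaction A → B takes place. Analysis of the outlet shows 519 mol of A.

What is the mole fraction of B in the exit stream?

For A: n = n₀ − 1ξ → 519 = 845 − 1ξ, giving ξ = 326 mol.
Outlet amounts (n = n₀ + ν ξ):
  A: 845 − 1(326) = 519
  B: 0 + 1(326) = 326
Total out = 845 mol; y_B = 326 / 845 = 0.3858.

0.386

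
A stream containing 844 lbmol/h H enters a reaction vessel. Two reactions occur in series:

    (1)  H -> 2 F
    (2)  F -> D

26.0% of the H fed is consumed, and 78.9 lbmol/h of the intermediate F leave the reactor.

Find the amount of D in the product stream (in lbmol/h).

360 lbmol/h

Conversion of H: H consumed = 1ξ₁ = 0.26 × 844 → ξ₁ = 219.4 lbmol/h.
F balance: n_F = 0 + 2ξ₁ − 1ξ₂ = 78.9 → ξ₂ = (2·219.4 − 78.9)/1 = 360 lbmol/h.
Outlet amounts (n = n₀ + Σ ν·ξ):
  H: 844 − 1(219.4) = 624.6
  F: 0 + 2(219.4) − 1(360) = 78.9
  D: 0 + 1(360) = 360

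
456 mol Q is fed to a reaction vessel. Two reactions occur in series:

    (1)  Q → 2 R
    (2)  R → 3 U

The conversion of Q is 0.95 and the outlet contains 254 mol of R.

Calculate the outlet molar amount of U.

1840 mol

Conversion of Q: Q consumed = 1ξ₁ = 0.95 × 456 → ξ₁ = 433.2 mol.
R balance: n_R = 0 + 2ξ₁ − 1ξ₂ = 254 → ξ₂ = (2·433.2 − 254)/1 = 612.4 mol.
Outlet amounts (n = n₀ + Σ ν·ξ):
  Q: 456 − 1(433.2) = 22.8
  R: 0 + 2(433.2) − 1(612.4) = 254
  U: 0 + 3(612.4) = 1837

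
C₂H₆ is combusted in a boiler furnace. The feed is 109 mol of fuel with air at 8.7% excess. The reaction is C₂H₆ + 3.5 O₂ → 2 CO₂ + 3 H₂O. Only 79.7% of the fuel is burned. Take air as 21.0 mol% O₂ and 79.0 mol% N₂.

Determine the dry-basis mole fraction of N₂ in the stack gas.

Stoichiometric O₂ = 3.5 × 109 = 381.5 mol; O₂ fed = 381.5 × 1.087 = 414.7 mol.
N₂ fed = 414.7 × 79/21 = 1560 mol.
Fuel reacted = 0.797 × 109 → ξ = 86.87 mol.
Outlet (n = n₀ + ν ξ):
  C₂H₆: 109 − 1(86.87) = 22.13
  O₂: 414.7 − 3.5(86.87) = 110.6
  N₂: 1560 (inert)
  CO₂: 0 + 2(86.87) = 173.7
  H₂O: 0 + 3(86.87) = 260.6
Dry total = 1867 mol; y_N₂ (dry) = 1560 / 1867 = 0.8358.

0.836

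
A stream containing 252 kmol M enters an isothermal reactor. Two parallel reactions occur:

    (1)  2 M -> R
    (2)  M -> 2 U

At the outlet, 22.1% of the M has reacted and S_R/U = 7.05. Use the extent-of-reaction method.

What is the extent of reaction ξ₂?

Conversion of M: M consumed = 0.221 × 252 = 55.69 kmol = 2ξ₁ + 1ξ₂.
Selectivity: 1ξ₁ / (2ξ₂) = 7.05 → ξ₁ = 14.1 ξ₂.
Substitute: (2·14.1 + 1) ξ₂ = 55.69 → ξ₂ = 1.907 kmol, ξ₁ = 26.89 kmol.
Outlet amounts (n = n₀ + Σ ν·ξ):
  M: 252 − 2(26.89) − 1(1.907) = 196.3
  R: 0 + 1(26.89) = 26.89
  U: 0 + 2(1.907) = 3.815

ξ₂ = 1.91 kmol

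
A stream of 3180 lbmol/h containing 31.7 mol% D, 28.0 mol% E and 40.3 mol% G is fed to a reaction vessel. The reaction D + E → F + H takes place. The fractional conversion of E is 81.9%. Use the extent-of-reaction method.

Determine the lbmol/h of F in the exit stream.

E reacted = 0.819 × 890.4 = 729.2 lbmol/h; ν_E = −1, so ξ = 729.2/1 = 729.2 lbmol/h.
Outlet amounts (n = n₀ + ν ξ):
  D: 1008 − 1(729.2) = 278.8
  E: 890.4 − 1(729.2) = 161.2
  F: 0 + 1(729.2) = 729.2
  H: 0 + 1(729.2) = 729.2
  G: 1282 (inert)

729 lbmol/h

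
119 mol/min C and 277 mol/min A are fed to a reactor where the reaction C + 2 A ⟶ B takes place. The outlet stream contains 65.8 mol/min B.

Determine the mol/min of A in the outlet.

For B: n = n₀ + 1ξ → 65.8 = 0 + 1ξ, giving ξ = 65.8 mol/min.
Outlet amounts (n = n₀ + ν ξ):
  C: 119 − 1(65.8) = 53.2
  A: 277 − 2(65.8) = 145.4
  B: 0 + 1(65.8) = 65.8

145 mol/min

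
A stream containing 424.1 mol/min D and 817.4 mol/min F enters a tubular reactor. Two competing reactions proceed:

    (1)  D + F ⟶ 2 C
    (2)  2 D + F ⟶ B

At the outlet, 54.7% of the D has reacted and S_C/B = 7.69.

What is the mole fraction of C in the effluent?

Conversion of D: D consumed = 0.547 × 424.1 = 232 mol/min = 1ξ₁ + 2ξ₂.
Selectivity: 2ξ₁ / (1ξ₂) = 7.69 → ξ₁ = 3.845 ξ₂.
Substitute: (1·3.845 + 2) ξ₂ = 232 → ξ₂ = 39.69 mol/min, ξ₁ = 152.6 mol/min.
Outlet amounts (n = n₀ + Σ ν·ξ):
  D: 424.1 − 1(152.6) − 2(39.69) = 192.1
  F: 817.4 − 1(152.6) − 1(39.69) = 625.1
  C: 0 + 2(152.6) = 305.2
  B: 0 + 1(39.69) = 39.69
Total out = 1162 mol/min; y_C = 305.2 / 1162 = 0.2626.

0.263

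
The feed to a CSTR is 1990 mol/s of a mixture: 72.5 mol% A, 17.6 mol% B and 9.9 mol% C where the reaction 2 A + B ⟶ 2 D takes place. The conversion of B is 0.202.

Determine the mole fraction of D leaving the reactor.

B reacted = 0.202 × 350.2 = 70.75 mol/s; ν_B = −1, so ξ = 70.75/1 = 70.75 mol/s.
Outlet amounts (n = n₀ + ν ξ):
  A: 1443 − 2(70.75) = 1301
  B: 350.2 − 1(70.75) = 279.5
  D: 0 + 2(70.75) = 141.5
  C: 197 (inert)
Total out = 1919 mol/s; y_D = 141.5 / 1919 = 0.07373.

0.0737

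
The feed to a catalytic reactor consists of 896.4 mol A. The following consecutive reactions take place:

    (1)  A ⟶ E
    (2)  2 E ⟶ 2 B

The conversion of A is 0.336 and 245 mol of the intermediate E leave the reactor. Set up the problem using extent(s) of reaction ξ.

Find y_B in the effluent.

0.0627

Conversion of A: A consumed = 1ξ₁ = 0.336 × 896.4 → ξ₁ = 301.2 mol.
E balance: n_E = 0 + 1ξ₁ − 2ξ₂ = 245 → ξ₂ = (1·301.2 − 245)/2 = 28.1 mol.
Outlet amounts (n = n₀ + Σ ν·ξ):
  A: 896.4 − 1(301.2) = 595.2
  E: 0 + 1(301.2) − 2(28.1) = 245
  B: 0 + 2(28.1) = 56.19
Total out = 896.4 mol; y_B = 56.19 / 896.4 = 0.06268.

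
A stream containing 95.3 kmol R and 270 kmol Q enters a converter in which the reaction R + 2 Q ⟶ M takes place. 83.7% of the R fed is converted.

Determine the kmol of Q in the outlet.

R reacted = 0.837 × 95.3 = 79.77 kmol; ν_R = −1, so ξ = 79.77/1 = 79.77 kmol.
Outlet amounts (n = n₀ + ν ξ):
  R: 95.3 − 1(79.77) = 15.53
  Q: 270 − 2(79.77) = 110.5
  M: 0 + 1(79.77) = 79.77

110 kmol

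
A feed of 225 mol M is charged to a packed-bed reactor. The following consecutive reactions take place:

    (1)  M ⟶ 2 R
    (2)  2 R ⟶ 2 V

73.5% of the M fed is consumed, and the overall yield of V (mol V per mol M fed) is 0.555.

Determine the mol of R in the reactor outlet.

Conversion of M: M consumed = 1ξ₁ = 0.735 × 225 → ξ₁ = 165.4 mol.
Yield of V: 2ξ₂ / 225 = 0.555 → ξ₂ = 62.44 mol.
Outlet amounts (n = n₀ + Σ ν·ξ):
  M: 225 − 1(165.4) = 59.62
  R: 0 + 2(165.4) − 2(62.44) = 205.9
  V: 0 + 2(62.44) = 124.9

206 mol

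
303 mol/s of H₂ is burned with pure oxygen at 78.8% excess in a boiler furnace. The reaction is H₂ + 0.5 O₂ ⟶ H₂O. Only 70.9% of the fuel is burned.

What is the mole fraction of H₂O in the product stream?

0.461

Stoichiometric O₂ = 0.5 × 303 = 151.5 mol/s; O₂ fed = 151.5 × 1.788 = 270.9 mol/s.
Fuel reacted = 0.709 × 303 → ξ = 214.8 mol/s.
Outlet (n = n₀ + ν ξ):
  H₂: 303 − 1(214.8) = 88.17
  O₂: 270.9 − 0.5(214.8) = 163.5
  H₂O: 0 + 1(214.8) = 214.8
Total out = 466.5 mol/s; y_H₂O = 214.8 / 466.5 = 0.4605.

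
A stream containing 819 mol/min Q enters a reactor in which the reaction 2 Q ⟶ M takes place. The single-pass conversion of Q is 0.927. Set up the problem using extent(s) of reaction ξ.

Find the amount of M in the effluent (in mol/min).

380 mol/min

Q reacted = 0.927 × 819 = 759.2 mol/min; ν_Q = −2, so ξ = 759.2/2 = 379.6 mol/min.
Outlet amounts (n = n₀ + ν ξ):
  Q: 819 − 2(379.6) = 59.79
  M: 0 + 1(379.6) = 379.6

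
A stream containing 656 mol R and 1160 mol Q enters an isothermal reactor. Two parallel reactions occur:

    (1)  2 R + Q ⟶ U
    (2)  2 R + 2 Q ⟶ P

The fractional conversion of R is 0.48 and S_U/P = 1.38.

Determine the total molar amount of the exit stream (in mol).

1430 mol

Conversion of R: R consumed = 0.48 × 656 = 314.9 mol = 2ξ₁ + 2ξ₂.
Selectivity: 1ξ₁ / (1ξ₂) = 1.38 → ξ₁ = 1.38 ξ₂.
Substitute: (2·1.38 + 2) ξ₂ = 314.9 → ξ₂ = 66.15 mol, ξ₁ = 91.29 mol.
Outlet amounts (n = n₀ + Σ ν·ξ):
  R: 656 − 2(91.29) − 2(66.15) = 341.1
  Q: 1160 − 1(91.29) − 2(66.15) = 936.4
  U: 0 + 1(91.29) = 91.29
  P: 0 + 1(66.15) = 66.15
Total out = 341.1 + 936.4 + 91.29 + 66.15 = 1435 mol.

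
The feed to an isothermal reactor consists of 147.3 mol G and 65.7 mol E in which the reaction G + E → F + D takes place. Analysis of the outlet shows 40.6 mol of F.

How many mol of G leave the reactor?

For F: n = n₀ + 1ξ → 40.6 = 0 + 1ξ, giving ξ = 40.6 mol.
Outlet amounts (n = n₀ + ν ξ):
  G: 147.3 − 1(40.6) = 106.7
  E: 65.7 − 1(40.6) = 25.1
  F: 0 + 1(40.6) = 40.6
  D: 0 + 1(40.6) = 40.6

107 mol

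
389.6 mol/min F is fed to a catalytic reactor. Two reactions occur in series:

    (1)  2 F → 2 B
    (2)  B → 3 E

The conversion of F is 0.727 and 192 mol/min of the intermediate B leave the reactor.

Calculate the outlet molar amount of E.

Conversion of F: F consumed = 2ξ₁ = 0.727 × 389.6 → ξ₁ = 141.6 mol/min.
B balance: n_B = 0 + 2ξ₁ − 1ξ₂ = 192 → ξ₂ = (2·141.6 − 192)/1 = 91.24 mol/min.
Outlet amounts (n = n₀ + Σ ν·ξ):
  F: 389.6 − 2(141.6) = 106.4
  B: 0 + 2(141.6) − 1(91.24) = 192
  E: 0 + 3(91.24) = 273.7

274 mol/min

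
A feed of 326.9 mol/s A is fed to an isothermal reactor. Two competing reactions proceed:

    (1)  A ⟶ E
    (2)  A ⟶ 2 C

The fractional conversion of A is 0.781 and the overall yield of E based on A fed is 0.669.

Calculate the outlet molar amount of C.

73.2 mol/s

Yield of E: 1ξ₁ / 326.9 = 0.669 → ξ₁ = 218.7 mol/s.
Conversion of A: 1ξ₁ + 1ξ₂ = 0.781 × 326.9 = 255.3 → ξ₂ = 36.61 mol/s.
Outlet amounts (n = n₀ + Σ ν·ξ):
  A: 326.9 − 1(218.7) − 1(36.61) = 71.59
  E: 0 + 1(218.7) = 218.7
  C: 0 + 2(36.61) = 73.23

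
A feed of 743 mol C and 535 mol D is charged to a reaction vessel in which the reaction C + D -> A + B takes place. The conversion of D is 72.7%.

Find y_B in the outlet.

0.304

D reacted = 0.727 × 535 = 388.9 mol; ν_D = −1, so ξ = 388.9/1 = 388.9 mol.
Outlet amounts (n = n₀ + ν ξ):
  C: 743 − 1(388.9) = 354.1
  D: 535 − 1(388.9) = 146.1
  A: 0 + 1(388.9) = 388.9
  B: 0 + 1(388.9) = 388.9
Total out = 1278 mol; y_B = 388.9 / 1278 = 0.3043.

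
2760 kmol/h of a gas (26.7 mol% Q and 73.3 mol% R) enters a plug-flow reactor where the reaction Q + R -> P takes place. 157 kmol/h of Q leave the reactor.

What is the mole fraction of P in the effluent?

0.266

For Q: n = n₀ − 1ξ → 157 = 736.9 − 1ξ, giving ξ = 579.9 kmol/h.
Outlet amounts (n = n₀ + ν ξ):
  Q: 736.9 − 1(579.9) = 157
  R: 2023 − 1(579.9) = 1443
  P: 0 + 1(579.9) = 579.9
Total out = 2180 kmol/h; y_P = 579.9 / 2180 = 0.266.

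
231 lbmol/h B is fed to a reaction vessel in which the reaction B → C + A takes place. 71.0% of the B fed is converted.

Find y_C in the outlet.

B reacted = 0.71 × 231 = 164 lbmol/h; ν_B = −1, so ξ = 164/1 = 164 lbmol/h.
Outlet amounts (n = n₀ + ν ξ):
  B: 231 − 1(164) = 66.99
  C: 0 + 1(164) = 164
  A: 0 + 1(164) = 164
Total out = 395 lbmol/h; y_C = 164 / 395 = 0.4152.

0.415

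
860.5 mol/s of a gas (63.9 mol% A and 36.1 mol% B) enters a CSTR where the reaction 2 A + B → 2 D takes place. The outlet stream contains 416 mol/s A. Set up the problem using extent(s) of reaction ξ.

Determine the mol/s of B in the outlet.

244 mol/s

For A: n = n₀ − 2ξ → 416 = 549.9 − 2ξ, giving ξ = 66.93 mol/s.
Outlet amounts (n = n₀ + ν ξ):
  A: 549.9 − 2(66.93) = 416
  B: 310.6 − 1(66.93) = 243.7
  D: 0 + 2(66.93) = 133.9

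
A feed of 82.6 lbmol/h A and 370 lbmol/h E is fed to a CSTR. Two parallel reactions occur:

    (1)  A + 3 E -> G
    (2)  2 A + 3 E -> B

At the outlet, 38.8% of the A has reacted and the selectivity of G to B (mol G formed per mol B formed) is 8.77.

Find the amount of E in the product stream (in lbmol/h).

Conversion of A: A consumed = 0.388 × 82.6 = 32.05 lbmol/h = 1ξ₁ + 2ξ₂.
Selectivity: 1ξ₁ / (1ξ₂) = 8.77 → ξ₁ = 8.77 ξ₂.
Substitute: (1·8.77 + 2) ξ₂ = 32.05 → ξ₂ = 2.976 lbmol/h, ξ₁ = 26.1 lbmol/h.
Outlet amounts (n = n₀ + Σ ν·ξ):
  A: 82.6 − 1(26.1) − 2(2.976) = 50.55
  E: 370 − 3(26.1) − 3(2.976) = 282.8
  G: 0 + 1(26.1) = 26.1
  B: 0 + 1(2.976) = 2.976

283 lbmol/h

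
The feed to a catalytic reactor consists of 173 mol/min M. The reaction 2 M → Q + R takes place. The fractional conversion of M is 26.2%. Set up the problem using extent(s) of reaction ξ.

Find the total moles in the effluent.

173 mol/min

M reacted = 0.262 × 173 = 45.33 mol/min; ν_M = −2, so ξ = 45.33/2 = 22.66 mol/min.
Outlet amounts (n = n₀ + ν ξ):
  M: 173 − 2(22.66) = 127.7
  Q: 0 + 1(22.66) = 22.66
  R: 0 + 1(22.66) = 22.66
Total out = 127.7 + 22.66 + 22.66 = 173 mol/min.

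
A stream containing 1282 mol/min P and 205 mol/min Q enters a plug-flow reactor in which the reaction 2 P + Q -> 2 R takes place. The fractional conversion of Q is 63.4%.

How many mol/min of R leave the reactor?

260 mol/min

Q reacted = 0.634 × 205 = 130 mol/min; ν_Q = −1, so ξ = 130/1 = 130 mol/min.
Outlet amounts (n = n₀ + ν ξ):
  P: 1282 − 2(130) = 1022
  Q: 205 − 1(130) = 75.03
  R: 0 + 2(130) = 259.9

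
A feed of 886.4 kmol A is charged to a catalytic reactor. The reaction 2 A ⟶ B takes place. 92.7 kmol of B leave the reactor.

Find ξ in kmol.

ξ = 92.7 kmol

For B: n = n₀ + 1ξ → 92.7 = 0 + 1ξ, giving ξ = 92.7 kmol.
Outlet amounts (n = n₀ + ν ξ):
  A: 886.4 − 2(92.7) = 701
  B: 0 + 1(92.7) = 92.7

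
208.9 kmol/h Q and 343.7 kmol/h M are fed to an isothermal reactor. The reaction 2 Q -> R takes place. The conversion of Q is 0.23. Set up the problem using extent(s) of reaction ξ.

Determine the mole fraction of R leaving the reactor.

Q reacted = 0.23 × 208.9 = 48.05 kmol/h; ν_Q = −2, so ξ = 48.05/2 = 24.02 kmol/h.
Outlet amounts (n = n₀ + ν ξ):
  Q: 208.9 − 2(24.02) = 160.9
  R: 0 + 1(24.02) = 24.02
  M: 343.7 (inert)
Total out = 528.6 kmol/h; y_R = 24.02 / 528.6 = 0.04545.

0.0454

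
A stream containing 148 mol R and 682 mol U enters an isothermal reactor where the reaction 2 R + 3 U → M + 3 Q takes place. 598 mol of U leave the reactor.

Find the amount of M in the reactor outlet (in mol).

28 mol

For U: n = n₀ − 3ξ → 598 = 682 − 3ξ, giving ξ = 28 mol.
Outlet amounts (n = n₀ + ν ξ):
  R: 148 − 2(28) = 92
  U: 682 − 3(28) = 598
  M: 0 + 1(28) = 28
  Q: 0 + 3(28) = 84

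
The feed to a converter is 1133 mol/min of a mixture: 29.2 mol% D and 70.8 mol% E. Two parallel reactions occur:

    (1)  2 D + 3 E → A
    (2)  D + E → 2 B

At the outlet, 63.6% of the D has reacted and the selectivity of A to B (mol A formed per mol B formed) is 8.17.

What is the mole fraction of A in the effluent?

Conversion of D: D consumed = 0.636 × 330.8 = 210.4 mol/min = 2ξ₁ + 1ξ₂.
Selectivity: 1ξ₁ / (2ξ₂) = 8.17 → ξ₁ = 16.34 ξ₂.
Substitute: (2·16.34 + 1) ξ₂ = 210.4 → ξ₂ = 6.247 mol/min, ξ₁ = 102.1 mol/min.
Outlet amounts (n = n₀ + Σ ν·ξ):
  D: 330.8 − 2(102.1) − 1(6.247) = 120.4
  E: 802.2 − 3(102.1) − 1(6.247) = 489.7
  A: 0 + 1(102.1) = 102.1
  B: 0 + 2(6.247) = 12.49
Total out = 724.7 mol/min; y_A = 102.1 / 724.7 = 0.1409.

0.141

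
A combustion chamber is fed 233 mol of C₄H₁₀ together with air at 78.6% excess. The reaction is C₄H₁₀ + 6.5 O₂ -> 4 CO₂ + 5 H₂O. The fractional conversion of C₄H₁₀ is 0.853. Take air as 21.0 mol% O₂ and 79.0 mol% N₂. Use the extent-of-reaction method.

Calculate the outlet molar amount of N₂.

10200 mol

Stoichiometric O₂ = 6.5 × 233 = 1514 mol; O₂ fed = 1514 × 1.786 = 2705 mol.
N₂ fed = 2705 × 79/21 = 10180 mol.
Fuel reacted = 0.853 × 233 → ξ = 198.7 mol.
Outlet (n = n₀ + ν ξ):
  C₄H₁₀: 233 − 1(198.7) = 34.25
  O₂: 2705 − 6.5(198.7) = 1413
  N₂: 10180 (inert)
  CO₂: 0 + 4(198.7) = 795
  H₂O: 0 + 5(198.7) = 993.7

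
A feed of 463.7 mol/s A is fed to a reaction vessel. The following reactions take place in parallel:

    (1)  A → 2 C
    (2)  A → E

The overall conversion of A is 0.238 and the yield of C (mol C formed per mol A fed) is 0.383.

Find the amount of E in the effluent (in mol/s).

Yield of C: 2ξ₁ / 463.7 = 0.383 → ξ₁ = 88.8 mol/s.
Conversion of A: 1ξ₁ + 1ξ₂ = 0.238 × 463.7 = 110.4 → ξ₂ = 21.56 mol/s.
Outlet amounts (n = n₀ + Σ ν·ξ):
  A: 463.7 − 1(88.8) − 1(21.56) = 353.3
  C: 0 + 2(88.8) = 177.6
  E: 0 + 1(21.56) = 21.56

21.6 mol/s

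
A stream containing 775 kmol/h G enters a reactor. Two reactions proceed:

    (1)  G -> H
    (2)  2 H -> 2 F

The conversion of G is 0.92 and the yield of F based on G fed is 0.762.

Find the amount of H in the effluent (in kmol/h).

Conversion of G: G consumed = 1ξ₁ = 0.92 × 775 → ξ₁ = 713 kmol/h.
Yield of F: 2ξ₂ / 775 = 0.762 → ξ₂ = 295.3 kmol/h.
Outlet amounts (n = n₀ + Σ ν·ξ):
  G: 775 − 1(713) = 62
  H: 0 + 1(713) − 2(295.3) = 122.5
  F: 0 + 2(295.3) = 590.5

122 kmol/h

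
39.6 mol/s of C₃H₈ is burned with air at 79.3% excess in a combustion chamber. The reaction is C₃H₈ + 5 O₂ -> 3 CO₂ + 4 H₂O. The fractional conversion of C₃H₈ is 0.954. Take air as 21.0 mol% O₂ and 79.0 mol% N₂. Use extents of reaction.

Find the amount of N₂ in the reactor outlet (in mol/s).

1340 mol/s

Stoichiometric O₂ = 5 × 39.6 = 198 mol/s; O₂ fed = 198 × 1.793 = 355 mol/s.
N₂ fed = 355 × 79/21 = 1336 mol/s.
Fuel reacted = 0.954 × 39.6 → ξ = 37.78 mol/s.
Outlet (n = n₀ + ν ξ):
  C₃H₈: 39.6 − 1(37.78) = 1.822
  O₂: 355 − 5(37.78) = 166.1
  N₂: 1336 (inert)
  CO₂: 0 + 3(37.78) = 113.3
  H₂O: 0 + 4(37.78) = 151.1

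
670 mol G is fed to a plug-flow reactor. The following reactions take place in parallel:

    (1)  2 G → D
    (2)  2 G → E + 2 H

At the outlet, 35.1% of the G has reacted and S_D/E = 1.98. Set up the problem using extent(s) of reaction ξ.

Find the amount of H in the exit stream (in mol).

78.9 mol

Conversion of G: G consumed = 0.351 × 670 = 235.2 mol = 2ξ₁ + 2ξ₂.
Selectivity: 1ξ₁ / (1ξ₂) = 1.98 → ξ₁ = 1.98 ξ₂.
Substitute: (2·1.98 + 2) ξ₂ = 235.2 → ξ₂ = 39.46 mol, ξ₁ = 78.13 mol.
Outlet amounts (n = n₀ + Σ ν·ξ):
  G: 670 − 2(78.13) − 2(39.46) = 434.8
  D: 0 + 1(78.13) = 78.13
  E: 0 + 1(39.46) = 39.46
  H: 0 + 2(39.46) = 78.92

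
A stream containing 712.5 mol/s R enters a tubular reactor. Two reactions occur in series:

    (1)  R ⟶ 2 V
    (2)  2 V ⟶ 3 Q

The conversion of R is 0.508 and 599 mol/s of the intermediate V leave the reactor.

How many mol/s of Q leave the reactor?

Conversion of R: R consumed = 1ξ₁ = 0.508 × 712.5 → ξ₁ = 361.9 mol/s.
V balance: n_V = 0 + 2ξ₁ − 2ξ₂ = 599 → ξ₂ = (2·361.9 − 599)/2 = 62.45 mol/s.
Outlet amounts (n = n₀ + Σ ν·ξ):
  R: 712.5 − 1(361.9) = 350.6
  V: 0 + 2(361.9) − 2(62.45) = 599
  Q: 0 + 3(62.45) = 187.3

187 mol/s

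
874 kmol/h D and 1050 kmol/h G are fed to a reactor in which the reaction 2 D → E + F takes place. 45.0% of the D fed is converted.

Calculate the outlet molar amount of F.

197 kmol/h

D reacted = 0.45 × 874 = 393.3 kmol/h; ν_D = −2, so ξ = 393.3/2 = 196.7 kmol/h.
Outlet amounts (n = n₀ + ν ξ):
  D: 874 − 2(196.7) = 480.7
  E: 0 + 1(196.7) = 196.7
  F: 0 + 1(196.7) = 196.7
  G: 1050 (inert)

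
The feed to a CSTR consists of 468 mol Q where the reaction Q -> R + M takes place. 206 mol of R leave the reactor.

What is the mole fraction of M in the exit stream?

For R: n = n₀ + 1ξ → 206 = 0 + 1ξ, giving ξ = 206 mol.
Outlet amounts (n = n₀ + ν ξ):
  Q: 468 − 1(206) = 262
  R: 0 + 1(206) = 206
  M: 0 + 1(206) = 206
Total out = 674 mol; y_M = 206 / 674 = 0.3056.

0.306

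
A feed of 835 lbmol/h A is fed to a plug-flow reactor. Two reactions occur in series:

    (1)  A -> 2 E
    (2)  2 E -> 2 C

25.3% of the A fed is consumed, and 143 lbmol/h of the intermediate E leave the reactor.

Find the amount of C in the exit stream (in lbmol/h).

280 lbmol/h

Conversion of A: A consumed = 1ξ₁ = 0.253 × 835 → ξ₁ = 211.3 lbmol/h.
E balance: n_E = 0 + 2ξ₁ − 2ξ₂ = 143 → ξ₂ = (2·211.3 − 143)/2 = 139.8 lbmol/h.
Outlet amounts (n = n₀ + Σ ν·ξ):
  A: 835 − 1(211.3) = 623.7
  E: 0 + 2(211.3) − 2(139.8) = 143
  C: 0 + 2(139.8) = 279.5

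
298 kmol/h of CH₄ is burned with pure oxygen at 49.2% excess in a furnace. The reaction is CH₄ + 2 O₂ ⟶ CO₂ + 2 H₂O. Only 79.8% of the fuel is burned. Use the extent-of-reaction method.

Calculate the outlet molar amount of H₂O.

476 kmol/h

Stoichiometric O₂ = 2 × 298 = 596 kmol/h; O₂ fed = 596 × 1.492 = 889.2 kmol/h.
Fuel reacted = 0.798 × 298 → ξ = 237.8 kmol/h.
Outlet (n = n₀ + ν ξ):
  CH₄: 298 − 1(237.8) = 60.2
  O₂: 889.2 − 2(237.8) = 413.6
  CO₂: 0 + 1(237.8) = 237.8
  H₂O: 0 + 2(237.8) = 475.6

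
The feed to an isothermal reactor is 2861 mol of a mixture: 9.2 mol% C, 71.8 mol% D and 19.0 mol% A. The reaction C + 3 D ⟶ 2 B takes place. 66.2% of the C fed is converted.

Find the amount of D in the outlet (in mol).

1530 mol

C reacted = 0.662 × 263.2 = 174.2 mol; ν_C = −1, so ξ = 174.2/1 = 174.2 mol.
Outlet amounts (n = n₀ + ν ξ):
  C: 263.2 − 1(174.2) = 88.97
  D: 2054 − 3(174.2) = 1531
  B: 0 + 2(174.2) = 348.5
  A: 543.6 (inert)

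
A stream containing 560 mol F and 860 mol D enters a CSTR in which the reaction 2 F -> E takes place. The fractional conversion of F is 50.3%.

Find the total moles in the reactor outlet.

F reacted = 0.503 × 560 = 281.7 mol; ν_F = −2, so ξ = 281.7/2 = 140.8 mol.
Outlet amounts (n = n₀ + ν ξ):
  F: 560 − 2(140.8) = 278.3
  E: 0 + 1(140.8) = 140.8
  D: 860 (inert)
Total out = 278.3 + 140.8 + 860 = 1279 mol.

1280 mol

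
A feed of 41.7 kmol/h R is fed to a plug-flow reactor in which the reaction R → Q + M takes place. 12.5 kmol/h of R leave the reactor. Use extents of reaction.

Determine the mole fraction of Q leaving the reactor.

For R: n = n₀ − 1ξ → 12.5 = 41.7 − 1ξ, giving ξ = 29.2 kmol/h.
Outlet amounts (n = n₀ + ν ξ):
  R: 41.7 − 1(29.2) = 12.5
  Q: 0 + 1(29.2) = 29.2
  M: 0 + 1(29.2) = 29.2
Total out = 70.9 kmol/h; y_Q = 29.2 / 70.9 = 0.4118.

0.412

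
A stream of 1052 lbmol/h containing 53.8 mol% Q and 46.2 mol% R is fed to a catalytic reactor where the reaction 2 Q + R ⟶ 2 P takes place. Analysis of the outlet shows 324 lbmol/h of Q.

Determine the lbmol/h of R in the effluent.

365 lbmol/h

For Q: n = n₀ − 2ξ → 324 = 566 − 2ξ, giving ξ = 121 lbmol/h.
Outlet amounts (n = n₀ + ν ξ):
  Q: 566 − 2(121) = 324
  R: 486 − 1(121) = 365
  P: 0 + 2(121) = 242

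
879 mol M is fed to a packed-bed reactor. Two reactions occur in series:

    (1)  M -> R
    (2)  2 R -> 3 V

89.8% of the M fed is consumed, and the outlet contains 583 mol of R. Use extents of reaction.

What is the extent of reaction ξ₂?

Conversion of M: M consumed = 1ξ₁ = 0.898 × 879 → ξ₁ = 789.3 mol.
R balance: n_R = 0 + 1ξ₁ − 2ξ₂ = 583 → ξ₂ = (1·789.3 − 583)/2 = 103.2 mol.
Outlet amounts (n = n₀ + Σ ν·ξ):
  M: 879 − 1(789.3) = 89.66
  R: 0 + 1(789.3) − 2(103.2) = 583
  V: 0 + 3(103.2) = 309.5

ξ₂ = 103 mol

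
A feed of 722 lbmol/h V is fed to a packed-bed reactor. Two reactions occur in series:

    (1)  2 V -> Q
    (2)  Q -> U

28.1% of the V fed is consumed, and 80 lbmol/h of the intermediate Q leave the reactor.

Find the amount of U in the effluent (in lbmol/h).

21.4 lbmol/h

Conversion of V: V consumed = 2ξ₁ = 0.281 × 722 → ξ₁ = 101.4 lbmol/h.
Q balance: n_Q = 0 + 1ξ₁ − 1ξ₂ = 80 → ξ₂ = (1·101.4 − 80)/1 = 21.44 lbmol/h.
Outlet amounts (n = n₀ + Σ ν·ξ):
  V: 722 − 2(101.4) = 519.1
  Q: 0 + 1(101.4) − 1(21.44) = 80
  U: 0 + 1(21.44) = 21.44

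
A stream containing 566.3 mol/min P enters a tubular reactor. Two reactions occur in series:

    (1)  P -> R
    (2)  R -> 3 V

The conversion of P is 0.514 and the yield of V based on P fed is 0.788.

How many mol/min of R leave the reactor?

142 mol/min

Conversion of P: P consumed = 1ξ₁ = 0.514 × 566.3 → ξ₁ = 291.1 mol/min.
Yield of V: 3ξ₂ / 566.3 = 0.788 → ξ₂ = 148.7 mol/min.
Outlet amounts (n = n₀ + Σ ν·ξ):
  P: 566.3 − 1(291.1) = 275.2
  R: 0 + 1(291.1) − 1(148.7) = 142.3
  V: 0 + 3(148.7) = 446.2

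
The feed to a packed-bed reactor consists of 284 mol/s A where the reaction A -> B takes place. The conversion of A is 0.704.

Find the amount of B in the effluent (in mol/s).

200 mol/s

A reacted = 0.704 × 284 = 199.9 mol/s; ν_A = −1, so ξ = 199.9/1 = 199.9 mol/s.
Outlet amounts (n = n₀ + ν ξ):
  A: 284 − 1(199.9) = 84.06
  B: 0 + 1(199.9) = 199.9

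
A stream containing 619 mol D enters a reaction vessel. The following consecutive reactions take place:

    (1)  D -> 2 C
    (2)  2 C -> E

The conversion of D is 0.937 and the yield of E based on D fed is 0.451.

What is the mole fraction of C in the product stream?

Conversion of D: D consumed = 1ξ₁ = 0.937 × 619 → ξ₁ = 580 mol.
Yield of E: 1ξ₂ / 619 = 0.451 → ξ₂ = 279.2 mol.
Outlet amounts (n = n₀ + Σ ν·ξ):
  D: 619 − 1(580) = 39
  C: 0 + 2(580) − 2(279.2) = 601.7
  E: 0 + 1(279.2) = 279.2
Total out = 919.8 mol; y_C = 601.7 / 919.8 = 0.6541.

0.654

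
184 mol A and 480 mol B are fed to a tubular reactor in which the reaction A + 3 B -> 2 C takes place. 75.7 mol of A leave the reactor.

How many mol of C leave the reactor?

For A: n = n₀ − 1ξ → 75.7 = 184 − 1ξ, giving ξ = 108.3 mol.
Outlet amounts (n = n₀ + ν ξ):
  A: 184 − 1(108.3) = 75.7
  B: 480 − 3(108.3) = 155.1
  C: 0 + 2(108.3) = 216.6

217 mol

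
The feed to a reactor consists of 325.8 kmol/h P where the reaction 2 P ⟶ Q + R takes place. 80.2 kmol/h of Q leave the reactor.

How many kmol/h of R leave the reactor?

For Q: n = n₀ + 1ξ → 80.2 = 0 + 1ξ, giving ξ = 80.2 kmol/h.
Outlet amounts (n = n₀ + ν ξ):
  P: 325.8 − 2(80.2) = 165.4
  Q: 0 + 1(80.2) = 80.2
  R: 0 + 1(80.2) = 80.2

80.2 kmol/h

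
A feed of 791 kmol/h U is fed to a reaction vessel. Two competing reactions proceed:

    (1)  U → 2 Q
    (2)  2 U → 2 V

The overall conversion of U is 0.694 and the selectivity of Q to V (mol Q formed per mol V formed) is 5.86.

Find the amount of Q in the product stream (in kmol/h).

Conversion of U: U consumed = 0.694 × 791 = 549 kmol/h = 1ξ₁ + 2ξ₂.
Selectivity: 2ξ₁ / (2ξ₂) = 5.86 → ξ₁ = 5.86 ξ₂.
Substitute: (1·5.86 + 2) ξ₂ = 549 → ξ₂ = 69.84 kmol/h, ξ₁ = 409.3 kmol/h.
Outlet amounts (n = n₀ + Σ ν·ξ):
  U: 791 − 1(409.3) − 2(69.84) = 242
  Q: 0 + 2(409.3) = 818.5
  V: 0 + 2(69.84) = 139.7

819 kmol/h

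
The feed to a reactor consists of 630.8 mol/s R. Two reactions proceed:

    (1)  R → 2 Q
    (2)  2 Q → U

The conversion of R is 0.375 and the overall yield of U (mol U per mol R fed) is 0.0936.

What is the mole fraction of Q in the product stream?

0.439

Conversion of R: R consumed = 1ξ₁ = 0.375 × 630.8 → ξ₁ = 236.5 mol/s.
Yield of U: 1ξ₂ / 630.8 = 0.0936 → ξ₂ = 59.04 mol/s.
Outlet amounts (n = n₀ + Σ ν·ξ):
  R: 630.8 − 1(236.5) = 394.2
  Q: 0 + 2(236.5) − 2(59.04) = 355
  U: 0 + 1(59.04) = 59.04
Total out = 808.3 mol/s; y_Q = 355 / 808.3 = 0.4392.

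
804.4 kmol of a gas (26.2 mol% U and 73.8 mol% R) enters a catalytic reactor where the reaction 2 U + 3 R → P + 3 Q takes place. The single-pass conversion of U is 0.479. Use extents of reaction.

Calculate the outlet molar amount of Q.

151 kmol

U reacted = 0.479 × 210.8 = 101 kmol; ν_U = −2, so ξ = 101/2 = 50.48 kmol.
Outlet amounts (n = n₀ + ν ξ):
  U: 210.8 − 2(50.48) = 109.8
  R: 593.6 − 3(50.48) = 442.2
  P: 0 + 1(50.48) = 50.48
  Q: 0 + 3(50.48) = 151.4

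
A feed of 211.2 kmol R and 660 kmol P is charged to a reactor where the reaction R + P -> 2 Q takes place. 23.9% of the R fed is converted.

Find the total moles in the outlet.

871 kmol

R reacted = 0.239 × 211.2 = 50.48 kmol; ν_R = −1, so ξ = 50.48/1 = 50.48 kmol.
Outlet amounts (n = n₀ + ν ξ):
  R: 211.2 − 1(50.48) = 160.7
  P: 660 − 1(50.48) = 609.5
  Q: 0 + 2(50.48) = 101
Total out = 160.7 + 609.5 + 101 = 871.2 kmol.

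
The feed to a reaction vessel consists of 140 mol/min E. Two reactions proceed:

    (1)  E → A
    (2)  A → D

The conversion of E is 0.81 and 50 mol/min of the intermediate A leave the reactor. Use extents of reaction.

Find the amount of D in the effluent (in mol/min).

63.4 mol/min

Conversion of E: E consumed = 1ξ₁ = 0.81 × 140 → ξ₁ = 113.4 mol/min.
A balance: n_A = 0 + 1ξ₁ − 1ξ₂ = 50 → ξ₂ = (1·113.4 − 50)/1 = 63.4 mol/min.
Outlet amounts (n = n₀ + Σ ν·ξ):
  E: 140 − 1(113.4) = 26.6
  A: 0 + 1(113.4) − 1(63.4) = 50
  D: 0 + 1(63.4) = 63.4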